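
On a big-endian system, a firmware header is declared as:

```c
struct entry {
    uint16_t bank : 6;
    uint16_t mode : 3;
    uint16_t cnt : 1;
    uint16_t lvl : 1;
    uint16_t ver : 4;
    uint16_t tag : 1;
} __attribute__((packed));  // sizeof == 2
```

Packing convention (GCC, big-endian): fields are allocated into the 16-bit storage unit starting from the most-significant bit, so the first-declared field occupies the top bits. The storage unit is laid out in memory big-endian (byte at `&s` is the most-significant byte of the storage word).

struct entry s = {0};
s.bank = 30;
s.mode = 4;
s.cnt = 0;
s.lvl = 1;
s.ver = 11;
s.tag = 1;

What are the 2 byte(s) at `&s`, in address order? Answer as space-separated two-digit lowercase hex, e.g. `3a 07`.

bank (6b) val=30 bits=0x1e at bit 10: 0x7800
mode (3b) val=4 bits=0x4 at bit 7: 0x7a00
cnt (1b) val=0 bits=0x0 at bit 6: 0x7a00
lvl (1b) val=1 bits=0x1 at bit 5: 0x7a20
ver (4b) val=11 bits=0xb at bit 1: 0x7a36
tag (1b) val=1 bits=0x1 at bit 0: 0x7a37
word = 0x7a37 → big-endian bytes:
  [0]=0x7a  [1]=0x37

7a 37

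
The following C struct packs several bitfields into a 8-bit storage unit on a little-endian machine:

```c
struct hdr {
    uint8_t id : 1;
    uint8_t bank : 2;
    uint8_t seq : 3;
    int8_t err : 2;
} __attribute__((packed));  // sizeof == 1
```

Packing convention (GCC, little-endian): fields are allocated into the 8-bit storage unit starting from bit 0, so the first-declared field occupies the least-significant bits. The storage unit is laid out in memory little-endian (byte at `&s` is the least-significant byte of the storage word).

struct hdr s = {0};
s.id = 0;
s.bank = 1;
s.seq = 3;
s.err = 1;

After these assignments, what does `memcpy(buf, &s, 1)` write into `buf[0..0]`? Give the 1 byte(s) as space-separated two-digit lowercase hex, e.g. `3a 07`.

[0+:1] id=0 & 0x1 = 0x0; word=0x00
[1+:2] bank=1 & 0x3 = 0x1; word=0x02
[3+:3] seq=3 & 0x7 = 0x3; word=0x1a
[6+:2] err=1 & 0x3 = 0x1; word=0x5a
word = 0x5a → little-endian bytes:
  [0]=0x5a

5a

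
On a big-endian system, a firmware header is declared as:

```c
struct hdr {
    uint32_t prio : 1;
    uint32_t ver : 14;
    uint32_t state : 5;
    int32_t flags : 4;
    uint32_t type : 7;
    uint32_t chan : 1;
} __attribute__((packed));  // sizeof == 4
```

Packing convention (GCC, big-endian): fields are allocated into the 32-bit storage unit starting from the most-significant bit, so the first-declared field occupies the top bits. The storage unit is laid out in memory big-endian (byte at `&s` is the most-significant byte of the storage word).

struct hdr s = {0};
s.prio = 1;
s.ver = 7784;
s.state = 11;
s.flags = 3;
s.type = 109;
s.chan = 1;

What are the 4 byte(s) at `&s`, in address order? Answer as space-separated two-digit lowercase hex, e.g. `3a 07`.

bc d0 b3 db

prio (1b) val=1 bits=0x1 at bit 31: 0x80000000
ver (14b) val=7784 bits=0x1e68 at bit 17: 0xbcd00000
state (5b) val=11 bits=0xb at bit 12: 0xbcd0b000
flags (4b) val=3 bits=0x3 at bit 8: 0xbcd0b300
type (7b) val=109 bits=0x6d at bit 1: 0xbcd0b3da
chan (1b) val=1 bits=0x1 at bit 0: 0xbcd0b3db
word = 0xbcd0b3db → big-endian bytes:
  [0]=0xbc  [1]=0xd0  [2]=0xb3  [3]=0xdb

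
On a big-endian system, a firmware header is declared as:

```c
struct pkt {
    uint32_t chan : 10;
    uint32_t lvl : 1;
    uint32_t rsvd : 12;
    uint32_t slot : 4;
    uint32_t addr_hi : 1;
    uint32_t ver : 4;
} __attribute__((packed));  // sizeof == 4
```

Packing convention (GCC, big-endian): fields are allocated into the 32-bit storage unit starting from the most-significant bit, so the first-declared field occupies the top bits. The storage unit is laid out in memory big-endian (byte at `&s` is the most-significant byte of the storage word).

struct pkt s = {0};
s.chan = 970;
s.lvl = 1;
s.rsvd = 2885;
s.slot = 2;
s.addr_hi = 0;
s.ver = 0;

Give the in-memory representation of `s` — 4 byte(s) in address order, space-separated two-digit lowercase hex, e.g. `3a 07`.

[22+:10] chan=970 & 0x3ff = 0x3ca; word=0xf2800000
[21+:1] lvl=1 & 0x1 = 0x1; word=0xf2a00000
[9+:12] rsvd=2885 & 0xfff = 0xb45; word=0xf2b68a00
[5+:4] slot=2 & 0xf = 0x2; word=0xf2b68a40
[4+:1] addr_hi=0 & 0x1 = 0x0; word=0xf2b68a40
[0+:4] ver=0 & 0xf = 0x0; word=0xf2b68a40
word = 0xf2b68a40 → big-endian bytes:
  [0]=0xf2  [1]=0xb6  [2]=0x8a  [3]=0x40

f2 b6 8a 40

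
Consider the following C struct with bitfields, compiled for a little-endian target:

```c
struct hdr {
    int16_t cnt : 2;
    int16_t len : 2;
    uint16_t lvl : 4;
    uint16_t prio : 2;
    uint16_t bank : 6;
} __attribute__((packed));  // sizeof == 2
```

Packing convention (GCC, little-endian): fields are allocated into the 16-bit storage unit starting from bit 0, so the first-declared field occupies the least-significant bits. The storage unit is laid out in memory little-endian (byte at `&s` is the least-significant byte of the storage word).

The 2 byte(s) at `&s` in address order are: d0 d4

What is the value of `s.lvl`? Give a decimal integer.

13

[0]=0xd0 [1]=0xd4 (little-endian) → word 0xd4d0
cnt:2 @ bit 0 → (0xd4d0>>0)&0x3 = 0x0
len:2 @ bit 2 → (0xd4d0>>2)&0x3 = 0x0
lvl:4 @ bit 4 → (0xd4d0>>4)&0xf = 0xd  ←
prio:2 @ bit 8 → (0xd4d0>>8)&0x3 = 0x0
bank:6 @ bit 10 → (0xd4d0>>10)&0x3f = 0x35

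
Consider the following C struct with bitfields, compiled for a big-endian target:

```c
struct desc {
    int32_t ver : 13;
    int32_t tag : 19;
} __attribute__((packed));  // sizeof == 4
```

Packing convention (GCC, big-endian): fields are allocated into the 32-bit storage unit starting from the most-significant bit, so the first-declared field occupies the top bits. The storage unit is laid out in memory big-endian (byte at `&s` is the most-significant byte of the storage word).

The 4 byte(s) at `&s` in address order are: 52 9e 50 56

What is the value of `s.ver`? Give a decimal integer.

[0]=0x52 [1]=0x9e [2]=0x50 [3]=0x56 (big-endian) → word 0x529e5056
ver [19+:13] = (word>>19) & 0x1fff = 2643  ←
tag [0+:19] = (word>>0) & 0x7ffff = 413782
ver signed 13b, MSB=0: value = 2643

2643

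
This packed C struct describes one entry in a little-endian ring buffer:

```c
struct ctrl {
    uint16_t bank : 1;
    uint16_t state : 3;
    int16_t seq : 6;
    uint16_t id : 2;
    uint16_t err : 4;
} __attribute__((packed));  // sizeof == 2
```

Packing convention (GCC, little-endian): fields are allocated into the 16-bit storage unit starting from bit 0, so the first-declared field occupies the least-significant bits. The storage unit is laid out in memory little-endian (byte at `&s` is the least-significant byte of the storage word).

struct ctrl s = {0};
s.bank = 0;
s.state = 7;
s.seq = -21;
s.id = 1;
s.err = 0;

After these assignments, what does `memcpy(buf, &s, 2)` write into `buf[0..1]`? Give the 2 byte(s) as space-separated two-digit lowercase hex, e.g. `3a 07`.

be 06

bank (1b) val=0 bits=0x0 at bit 0: 0x0000
state (3b) val=7 bits=0x7 at bit 1: 0x000e
seq (6b) val=-21 bits=0x2b at bit 4: 0x02be
id (2b) val=1 bits=0x1 at bit 10: 0x06be
err (4b) val=0 bits=0x0 at bit 12: 0x06be
word = 0x06be → little-endian bytes:
  [0]=0xbe  [1]=0x06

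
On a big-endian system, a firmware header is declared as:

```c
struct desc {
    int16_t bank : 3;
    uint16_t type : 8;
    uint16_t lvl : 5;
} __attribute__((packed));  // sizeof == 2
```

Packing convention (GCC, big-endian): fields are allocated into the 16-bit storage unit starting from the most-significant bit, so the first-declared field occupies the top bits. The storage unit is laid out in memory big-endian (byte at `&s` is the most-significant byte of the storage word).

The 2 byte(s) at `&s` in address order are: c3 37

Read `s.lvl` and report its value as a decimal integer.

23

[0]=0xc3 [1]=0x37 (big-endian) → word 0xc337
bank:3 @ bit 13 → (0xc337>>13)&0x7 = 0x6
type:8 @ bit 5 → (0xc337>>5)&0xff = 0x19
lvl:5 @ bit 0 → (0xc337>>0)&0x1f = 0x17  ←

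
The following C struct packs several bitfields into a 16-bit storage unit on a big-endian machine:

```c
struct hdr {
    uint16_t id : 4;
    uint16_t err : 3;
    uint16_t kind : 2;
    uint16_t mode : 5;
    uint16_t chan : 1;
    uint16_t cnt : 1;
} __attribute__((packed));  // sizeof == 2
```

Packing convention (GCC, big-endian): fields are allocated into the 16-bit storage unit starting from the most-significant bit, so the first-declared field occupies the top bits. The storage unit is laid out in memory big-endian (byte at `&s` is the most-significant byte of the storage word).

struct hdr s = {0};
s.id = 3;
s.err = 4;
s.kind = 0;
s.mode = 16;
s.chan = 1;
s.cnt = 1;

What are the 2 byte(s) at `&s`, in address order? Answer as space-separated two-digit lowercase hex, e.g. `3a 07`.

id (4b) val=3 bits=0x3 at bit 12: 0x3000
err (3b) val=4 bits=0x4 at bit 9: 0x3800
kind (2b) val=0 bits=0x0 at bit 7: 0x3800
mode (5b) val=16 bits=0x10 at bit 2: 0x3840
chan (1b) val=1 bits=0x1 at bit 1: 0x3842
cnt (1b) val=1 bits=0x1 at bit 0: 0x3843
word = 0x3843 → big-endian bytes:
  [0]=0x38  [1]=0x43

38 43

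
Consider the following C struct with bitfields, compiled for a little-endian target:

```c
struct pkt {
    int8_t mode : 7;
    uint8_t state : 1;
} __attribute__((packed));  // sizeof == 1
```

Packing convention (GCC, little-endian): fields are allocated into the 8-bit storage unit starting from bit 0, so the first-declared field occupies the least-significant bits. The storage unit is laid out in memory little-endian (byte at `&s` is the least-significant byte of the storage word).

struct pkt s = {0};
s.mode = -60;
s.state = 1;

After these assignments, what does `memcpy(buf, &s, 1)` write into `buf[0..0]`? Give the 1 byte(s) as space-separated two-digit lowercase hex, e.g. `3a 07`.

c4

[0+:7] mode=-60 & 0x7f = 0x44; word=0x44
[7+:1] state=1 & 0x1 = 0x1; word=0xc4
word = 0xc4 → little-endian bytes:
  [0]=0xc4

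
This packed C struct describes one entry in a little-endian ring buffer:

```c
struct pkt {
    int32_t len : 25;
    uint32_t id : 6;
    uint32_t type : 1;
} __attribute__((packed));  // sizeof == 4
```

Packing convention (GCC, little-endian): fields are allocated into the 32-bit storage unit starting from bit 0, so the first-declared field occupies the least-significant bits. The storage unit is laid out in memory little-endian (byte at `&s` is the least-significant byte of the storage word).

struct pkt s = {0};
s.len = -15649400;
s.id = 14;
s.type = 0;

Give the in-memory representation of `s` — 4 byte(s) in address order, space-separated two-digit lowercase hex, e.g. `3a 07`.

88 35 11 1d

[0+:25] len=-15649400 & 0x1ffffff = 0x1113588; word=0x01113588
[25+:6] id=14 & 0x3f = 0xe; word=0x1d113588
[31+:1] type=0 & 0x1 = 0x0; word=0x1d113588
word = 0x1d113588 → little-endian bytes:
  [0]=0x88  [1]=0x35  [2]=0x11  [3]=0x1d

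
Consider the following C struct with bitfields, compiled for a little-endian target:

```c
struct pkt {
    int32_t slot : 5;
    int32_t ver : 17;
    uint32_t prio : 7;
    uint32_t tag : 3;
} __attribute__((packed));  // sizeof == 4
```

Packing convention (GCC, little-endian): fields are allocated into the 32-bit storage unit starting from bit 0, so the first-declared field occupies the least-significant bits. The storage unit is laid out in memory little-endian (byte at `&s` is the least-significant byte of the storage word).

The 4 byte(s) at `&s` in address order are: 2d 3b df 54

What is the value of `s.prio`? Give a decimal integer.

[0]=0x2d [1]=0x3b [2]=0xdf [3]=0x54 (little-endian) → word 0x54df3b2d
slot [0+:5] = (word>>0) & 0x1f = 13
ver [5+:17] = (word>>5) & 0x1ffff = 63961
prio [22+:7] = (word>>22) & 0x7f = 83  ←
tag [29+:3] = (word>>29) & 0x7 = 2

83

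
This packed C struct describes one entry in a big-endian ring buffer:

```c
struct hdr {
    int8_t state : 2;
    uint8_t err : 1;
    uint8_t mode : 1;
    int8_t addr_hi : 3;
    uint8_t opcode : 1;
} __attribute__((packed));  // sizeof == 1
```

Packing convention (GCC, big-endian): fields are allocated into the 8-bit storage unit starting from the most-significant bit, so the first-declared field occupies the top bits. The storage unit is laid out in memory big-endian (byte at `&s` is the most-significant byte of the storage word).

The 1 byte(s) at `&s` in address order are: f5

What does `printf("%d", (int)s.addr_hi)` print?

[0]=0xf5 (big-endian) → word 0xf5
state [6+:2] = (word>>6) & 0x3 = 3
err [5+:1] = (word>>5) & 0x1 = 1
mode [4+:1] = (word>>4) & 0x1 = 1
addr_hi [1+:3] = (word>>1) & 0x7 = 2  ←
opcode [0+:1] = (word>>0) & 0x1 = 1
addr_hi signed 3b, MSB=0: value = 2

2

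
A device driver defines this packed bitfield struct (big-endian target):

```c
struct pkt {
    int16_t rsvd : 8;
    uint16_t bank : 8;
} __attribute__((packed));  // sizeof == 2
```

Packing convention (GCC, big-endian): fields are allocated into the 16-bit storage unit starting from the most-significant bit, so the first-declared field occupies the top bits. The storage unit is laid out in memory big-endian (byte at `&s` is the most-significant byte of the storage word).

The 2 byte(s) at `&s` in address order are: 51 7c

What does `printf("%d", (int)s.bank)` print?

124

[0]=0x51 [1]=0x7c (big-endian) → word 0x517c
rsvd [8+:8] = (word>>8) & 0xff = 81
bank [0+:8] = (word>>0) & 0xff = 124  ←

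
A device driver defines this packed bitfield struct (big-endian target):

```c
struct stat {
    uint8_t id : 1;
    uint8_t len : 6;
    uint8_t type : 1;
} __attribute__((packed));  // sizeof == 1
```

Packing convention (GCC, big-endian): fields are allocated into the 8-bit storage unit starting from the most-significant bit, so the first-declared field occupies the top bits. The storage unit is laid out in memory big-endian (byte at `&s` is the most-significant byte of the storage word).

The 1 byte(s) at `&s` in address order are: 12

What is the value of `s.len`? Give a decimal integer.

9

[0]=0x12 (big-endian) → word 0x12
id [7+:1] = (word>>7) & 0x1 = 0
len [1+:6] = (word>>1) & 0x3f = 9  ←
type [0+:1] = (word>>0) & 0x1 = 0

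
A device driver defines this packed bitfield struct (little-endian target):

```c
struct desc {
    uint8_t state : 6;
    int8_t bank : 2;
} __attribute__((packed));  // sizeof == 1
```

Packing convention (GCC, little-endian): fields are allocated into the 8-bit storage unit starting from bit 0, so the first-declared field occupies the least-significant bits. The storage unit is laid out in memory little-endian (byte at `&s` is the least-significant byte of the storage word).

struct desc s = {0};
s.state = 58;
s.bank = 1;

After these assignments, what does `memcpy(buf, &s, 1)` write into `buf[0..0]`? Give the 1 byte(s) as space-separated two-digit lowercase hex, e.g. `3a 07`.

state:6 = 58 → 0x3a << 0 → word 0x3a
bank:2 = 1 → 0x1 << 6 → word 0x7a
word = 0x7a → little-endian bytes:
  [0]=0x7a

7a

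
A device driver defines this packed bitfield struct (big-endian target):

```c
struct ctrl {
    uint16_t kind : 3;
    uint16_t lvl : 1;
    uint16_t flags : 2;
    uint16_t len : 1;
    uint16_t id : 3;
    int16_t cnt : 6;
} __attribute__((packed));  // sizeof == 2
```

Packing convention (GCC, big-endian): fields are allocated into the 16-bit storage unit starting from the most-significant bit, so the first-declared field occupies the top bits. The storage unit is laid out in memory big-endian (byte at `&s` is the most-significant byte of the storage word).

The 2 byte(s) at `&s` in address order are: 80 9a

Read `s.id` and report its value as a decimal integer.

2

[0]=0x80 [1]=0x9a (big-endian) → word 0x809a
kind:3 @ bit 13 → (0x809a>>13)&0x7 = 0x4
lvl:1 @ bit 12 → (0x809a>>12)&0x1 = 0x0
flags:2 @ bit 10 → (0x809a>>10)&0x3 = 0x0
len:1 @ bit 9 → (0x809a>>9)&0x1 = 0x0
id:3 @ bit 6 → (0x809a>>6)&0x7 = 0x2  ←
cnt:6 @ bit 0 → (0x809a>>0)&0x3f = 0x1a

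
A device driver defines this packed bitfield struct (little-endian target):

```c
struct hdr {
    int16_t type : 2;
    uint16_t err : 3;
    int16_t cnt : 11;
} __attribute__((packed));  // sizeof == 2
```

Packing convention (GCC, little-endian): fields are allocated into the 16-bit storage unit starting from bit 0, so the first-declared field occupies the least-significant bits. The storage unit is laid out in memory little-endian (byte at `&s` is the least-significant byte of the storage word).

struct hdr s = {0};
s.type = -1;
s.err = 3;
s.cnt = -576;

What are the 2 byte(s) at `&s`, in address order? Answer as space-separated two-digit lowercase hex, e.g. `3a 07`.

0f b8

type (2b) val=-1 bits=0x3 at bit 0: 0x0003
err (3b) val=3 bits=0x3 at bit 2: 0x000f
cnt (11b) val=-576 bits=0x5c0 at bit 5: 0xb80f
word = 0xb80f → little-endian bytes:
  [0]=0x0f  [1]=0xb8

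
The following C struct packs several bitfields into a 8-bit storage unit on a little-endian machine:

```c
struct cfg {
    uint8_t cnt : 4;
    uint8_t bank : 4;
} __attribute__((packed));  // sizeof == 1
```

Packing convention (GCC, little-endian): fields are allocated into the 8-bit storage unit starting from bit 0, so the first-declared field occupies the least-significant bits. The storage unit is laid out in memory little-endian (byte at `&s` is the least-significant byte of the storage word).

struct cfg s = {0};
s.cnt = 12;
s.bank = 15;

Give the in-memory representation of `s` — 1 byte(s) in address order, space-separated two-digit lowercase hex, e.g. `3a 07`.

[0+:4] cnt=12 & 0xf = 0xc; word=0x0c
[4+:4] bank=15 & 0xf = 0xf; word=0xfc
word = 0xfc → little-endian bytes:
  [0]=0xfc

fc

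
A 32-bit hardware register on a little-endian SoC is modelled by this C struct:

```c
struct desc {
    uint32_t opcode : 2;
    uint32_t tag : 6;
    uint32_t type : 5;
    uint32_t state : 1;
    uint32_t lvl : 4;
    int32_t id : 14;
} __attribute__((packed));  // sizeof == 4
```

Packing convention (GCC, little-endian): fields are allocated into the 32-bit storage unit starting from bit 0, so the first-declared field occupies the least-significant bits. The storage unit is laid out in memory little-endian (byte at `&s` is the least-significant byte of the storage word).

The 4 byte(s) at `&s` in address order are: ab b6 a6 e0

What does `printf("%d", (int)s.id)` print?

[0]=0xab [1]=0xb6 [2]=0xa6 [3]=0xe0 (little-endian) → word 0xe0a6b6ab
opcode:2 @ bit 0 → (0xe0a6b6ab>>0)&0x3 = 0x3
tag:6 @ bit 2 → (0xe0a6b6ab>>2)&0x3f = 0x2a
type:5 @ bit 8 → (0xe0a6b6ab>>8)&0x1f = 0x16
state:1 @ bit 13 → (0xe0a6b6ab>>13)&0x1 = 0x1
lvl:4 @ bit 14 → (0xe0a6b6ab>>14)&0xf = 0xa
id:14 @ bit 18 → (0xe0a6b6ab>>18)&0x3fff = 0x3829  ←
id signed 14b, MSB=1: 14377 - 16384 = -2007

-2007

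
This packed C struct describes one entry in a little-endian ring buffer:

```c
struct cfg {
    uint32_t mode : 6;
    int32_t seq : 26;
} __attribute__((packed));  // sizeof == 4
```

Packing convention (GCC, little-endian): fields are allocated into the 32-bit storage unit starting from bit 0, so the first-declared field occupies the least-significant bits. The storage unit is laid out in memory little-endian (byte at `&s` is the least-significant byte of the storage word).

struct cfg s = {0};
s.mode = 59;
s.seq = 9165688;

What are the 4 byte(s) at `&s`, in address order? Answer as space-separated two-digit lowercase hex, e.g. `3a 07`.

mode (6b) val=59 bits=0x3b at bit 0: 0x0000003b
seq (26b) val=9165688 bits=0x8bdb78 at bit 6: 0x22f6de3b
word = 0x22f6de3b → little-endian bytes:
  [0]=0x3b  [1]=0xde  [2]=0xf6  [3]=0x22

3b de f6 22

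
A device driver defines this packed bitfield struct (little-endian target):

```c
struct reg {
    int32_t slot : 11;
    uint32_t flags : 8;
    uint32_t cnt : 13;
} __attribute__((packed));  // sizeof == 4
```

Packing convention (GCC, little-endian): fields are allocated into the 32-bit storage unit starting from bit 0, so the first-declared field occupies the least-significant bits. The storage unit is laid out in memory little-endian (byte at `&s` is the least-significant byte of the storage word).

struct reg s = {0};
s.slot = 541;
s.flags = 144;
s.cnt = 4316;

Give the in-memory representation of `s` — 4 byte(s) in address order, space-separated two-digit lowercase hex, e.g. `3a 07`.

1d 82 e4 86

slot (11b) val=541 bits=0x21d at bit 0: 0x0000021d
flags (8b) val=144 bits=0x90 at bit 11: 0x0004821d
cnt (13b) val=4316 bits=0x10dc at bit 19: 0x86e4821d
word = 0x86e4821d → little-endian bytes:
  [0]=0x1d  [1]=0x82  [2]=0xe4  [3]=0x86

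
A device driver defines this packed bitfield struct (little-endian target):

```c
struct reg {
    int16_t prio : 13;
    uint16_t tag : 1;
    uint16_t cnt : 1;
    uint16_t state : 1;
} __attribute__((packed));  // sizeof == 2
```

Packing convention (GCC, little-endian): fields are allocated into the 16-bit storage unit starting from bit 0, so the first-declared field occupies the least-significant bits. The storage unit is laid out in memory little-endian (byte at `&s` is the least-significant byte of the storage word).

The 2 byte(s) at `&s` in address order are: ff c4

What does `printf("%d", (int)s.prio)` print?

[0]=0xff [1]=0xc4 (little-endian) → word 0xc4ff
prio [0+:13] = (word>>0) & 0x1fff = 1279  ←
tag [13+:1] = (word>>13) & 0x1 = 0
cnt [14+:1] = (word>>14) & 0x1 = 1
state [15+:1] = (word>>15) & 0x1 = 1
prio signed 13b, MSB=0: value = 1279

1279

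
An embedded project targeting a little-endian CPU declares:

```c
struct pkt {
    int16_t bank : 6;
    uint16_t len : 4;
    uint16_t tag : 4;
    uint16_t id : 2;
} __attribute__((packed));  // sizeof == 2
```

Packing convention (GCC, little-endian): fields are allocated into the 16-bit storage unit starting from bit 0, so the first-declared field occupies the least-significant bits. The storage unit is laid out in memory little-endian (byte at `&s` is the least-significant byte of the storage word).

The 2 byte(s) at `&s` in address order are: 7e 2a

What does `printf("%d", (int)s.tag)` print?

[0]=0x7e [1]=0x2a (little-endian) → word 0x2a7e
bank:6 @ bit 0 → (0x2a7e>>0)&0x3f = 0x3e
len:4 @ bit 6 → (0x2a7e>>6)&0xf = 0x9
tag:4 @ bit 10 → (0x2a7e>>10)&0xf = 0xa  ←
id:2 @ bit 14 → (0x2a7e>>14)&0x3 = 0x0

10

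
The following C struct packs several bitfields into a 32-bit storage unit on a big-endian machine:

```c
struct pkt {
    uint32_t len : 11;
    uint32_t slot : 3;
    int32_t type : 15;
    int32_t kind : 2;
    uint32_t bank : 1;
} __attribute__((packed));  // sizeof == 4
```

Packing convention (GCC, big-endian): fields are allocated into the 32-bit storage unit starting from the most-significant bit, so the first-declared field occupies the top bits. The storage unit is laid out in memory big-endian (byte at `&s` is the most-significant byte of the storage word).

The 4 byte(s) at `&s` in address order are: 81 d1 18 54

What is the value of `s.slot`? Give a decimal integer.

4

[0]=0x81 [1]=0xd1 [2]=0x18 [3]=0x54 (big-endian) → word 0x81d11854
len:11 @ bit 21 → (0x81d11854>>21)&0x7ff = 0x40e
slot:3 @ bit 18 → (0x81d11854>>18)&0x7 = 0x4  ←
type:15 @ bit 3 → (0x81d11854>>3)&0x7fff = 0x230a
kind:2 @ bit 1 → (0x81d11854>>1)&0x3 = 0x2
bank:1 @ bit 0 → (0x81d11854>>0)&0x1 = 0x0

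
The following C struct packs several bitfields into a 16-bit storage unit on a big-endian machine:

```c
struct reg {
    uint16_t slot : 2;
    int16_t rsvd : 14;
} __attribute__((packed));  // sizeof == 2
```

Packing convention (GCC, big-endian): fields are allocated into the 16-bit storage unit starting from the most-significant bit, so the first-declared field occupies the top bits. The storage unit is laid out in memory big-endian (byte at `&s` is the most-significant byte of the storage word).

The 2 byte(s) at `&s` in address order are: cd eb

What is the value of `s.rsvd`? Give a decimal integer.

[0]=0xcd [1]=0xeb (big-endian) → word 0xcdeb
slot:2 @ bit 14 → (0xcdeb>>14)&0x3 = 0x3
rsvd:14 @ bit 0 → (0xcdeb>>0)&0x3fff = 0xdeb  ←
rsvd signed 14b, MSB=0: value = 3563

3563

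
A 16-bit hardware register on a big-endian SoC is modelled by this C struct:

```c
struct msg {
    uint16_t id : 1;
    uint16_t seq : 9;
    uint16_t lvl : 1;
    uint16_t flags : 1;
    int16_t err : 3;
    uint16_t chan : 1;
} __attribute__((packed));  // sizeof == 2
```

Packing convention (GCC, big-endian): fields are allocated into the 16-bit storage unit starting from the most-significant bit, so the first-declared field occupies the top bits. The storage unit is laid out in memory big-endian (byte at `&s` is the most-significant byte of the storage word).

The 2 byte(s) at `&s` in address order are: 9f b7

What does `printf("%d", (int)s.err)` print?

[0]=0x9f [1]=0xb7 (big-endian) → word 0x9fb7
id [15+:1] = (word>>15) & 0x1 = 1
seq [6+:9] = (word>>6) & 0x1ff = 126
lvl [5+:1] = (word>>5) & 0x1 = 1
flags [4+:1] = (word>>4) & 0x1 = 1
err [1+:3] = (word>>1) & 0x7 = 3  ←
chan [0+:1] = (word>>0) & 0x1 = 1
err signed 3b, MSB=0: value = 3

3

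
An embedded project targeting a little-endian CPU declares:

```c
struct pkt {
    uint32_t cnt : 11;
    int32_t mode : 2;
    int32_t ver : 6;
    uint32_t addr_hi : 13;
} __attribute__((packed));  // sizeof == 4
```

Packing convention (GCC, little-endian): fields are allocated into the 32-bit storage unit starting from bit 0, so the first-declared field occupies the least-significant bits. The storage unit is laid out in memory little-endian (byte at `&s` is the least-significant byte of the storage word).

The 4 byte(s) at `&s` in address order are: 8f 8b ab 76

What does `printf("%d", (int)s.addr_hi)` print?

3797

[0]=0x8f [1]=0x8b [2]=0xab [3]=0x76 (little-endian) → word 0x76ab8b8f
cnt:11 @ bit 0 → (0x76ab8b8f>>0)&0x7ff = 0x38f
mode:2 @ bit 11 → (0x76ab8b8f>>11)&0x3 = 0x1
ver:6 @ bit 13 → (0x76ab8b8f>>13)&0x3f = 0x1c
addr_hi:13 @ bit 19 → (0x76ab8b8f>>19)&0x1fff = 0xed5  ←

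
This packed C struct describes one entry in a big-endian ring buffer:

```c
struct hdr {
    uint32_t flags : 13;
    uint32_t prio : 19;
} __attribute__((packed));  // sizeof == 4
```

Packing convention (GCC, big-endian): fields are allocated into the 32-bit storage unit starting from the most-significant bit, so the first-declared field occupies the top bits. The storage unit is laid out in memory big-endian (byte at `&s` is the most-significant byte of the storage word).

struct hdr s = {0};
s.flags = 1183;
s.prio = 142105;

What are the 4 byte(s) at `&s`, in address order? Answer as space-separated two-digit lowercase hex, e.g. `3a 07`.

24 fa 2b 19

flags (13b) val=1183 bits=0x49f at bit 19: 0x24f80000
prio (19b) val=142105 bits=0x22b19 at bit 0: 0x24fa2b19
word = 0x24fa2b19 → big-endian bytes:
  [0]=0x24  [1]=0xfa  [2]=0x2b  [3]=0x19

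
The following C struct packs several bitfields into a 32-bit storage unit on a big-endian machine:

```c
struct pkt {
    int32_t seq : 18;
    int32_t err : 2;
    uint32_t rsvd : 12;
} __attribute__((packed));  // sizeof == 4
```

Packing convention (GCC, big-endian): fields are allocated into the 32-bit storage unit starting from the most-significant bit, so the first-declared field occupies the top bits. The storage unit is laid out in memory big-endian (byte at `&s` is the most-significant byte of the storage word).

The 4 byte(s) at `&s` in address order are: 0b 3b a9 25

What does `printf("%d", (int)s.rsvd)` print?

[0]=0x0b [1]=0x3b [2]=0xa9 [3]=0x25 (big-endian) → word 0x0b3ba925
seq [14+:18] = (word>>14) & 0x3ffff = 11502
err [12+:2] = (word>>12) & 0x3 = 2
rsvd [0+:12] = (word>>0) & 0xfff = 2341  ←

2341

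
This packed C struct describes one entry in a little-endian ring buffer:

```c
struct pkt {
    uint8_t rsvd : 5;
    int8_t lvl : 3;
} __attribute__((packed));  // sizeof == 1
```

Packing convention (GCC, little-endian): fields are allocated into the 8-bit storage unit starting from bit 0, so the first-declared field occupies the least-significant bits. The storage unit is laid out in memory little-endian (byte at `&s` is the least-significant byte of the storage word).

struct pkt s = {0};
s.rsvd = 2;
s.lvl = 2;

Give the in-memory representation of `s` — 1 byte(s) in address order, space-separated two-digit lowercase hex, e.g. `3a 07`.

[0+:5] rsvd=2 & 0x1f = 0x2; word=0x02
[5+:3] lvl=2 & 0x7 = 0x2; word=0x42
word = 0x42 → little-endian bytes:
  [0]=0x42

42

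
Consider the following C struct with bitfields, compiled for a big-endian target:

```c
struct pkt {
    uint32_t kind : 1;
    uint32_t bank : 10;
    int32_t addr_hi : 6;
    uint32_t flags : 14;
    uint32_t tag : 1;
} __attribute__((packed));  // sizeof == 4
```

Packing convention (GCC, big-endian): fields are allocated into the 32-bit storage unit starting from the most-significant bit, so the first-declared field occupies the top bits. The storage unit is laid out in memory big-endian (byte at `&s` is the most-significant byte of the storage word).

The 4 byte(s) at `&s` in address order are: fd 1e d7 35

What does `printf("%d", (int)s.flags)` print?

11162

[0]=0xfd [1]=0x1e [2]=0xd7 [3]=0x35 (big-endian) → word 0xfd1ed735
kind [31+:1] = (word>>31) & 0x1 = 1
bank [21+:10] = (word>>21) & 0x3ff = 1000
addr_hi [15+:6] = (word>>15) & 0x3f = 61
flags [1+:14] = (word>>1) & 0x3fff = 11162  ←
tag [0+:1] = (word>>0) & 0x1 = 1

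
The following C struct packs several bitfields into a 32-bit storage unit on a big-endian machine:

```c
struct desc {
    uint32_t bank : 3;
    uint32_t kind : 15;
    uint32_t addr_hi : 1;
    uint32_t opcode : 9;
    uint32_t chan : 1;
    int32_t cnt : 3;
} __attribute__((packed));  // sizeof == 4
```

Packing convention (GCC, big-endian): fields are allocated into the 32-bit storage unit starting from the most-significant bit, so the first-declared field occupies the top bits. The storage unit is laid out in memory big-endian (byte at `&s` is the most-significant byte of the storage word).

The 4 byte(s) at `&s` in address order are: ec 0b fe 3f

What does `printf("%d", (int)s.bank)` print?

[0]=0xec [1]=0x0b [2]=0xfe [3]=0x3f (big-endian) → word 0xec0bfe3f
bank:3 @ bit 29 → (0xec0bfe3f>>29)&0x7 = 0x7  ←
kind:15 @ bit 14 → (0xec0bfe3f>>14)&0x7fff = 0x302f
addr_hi:1 @ bit 13 → (0xec0bfe3f>>13)&0x1 = 0x1
opcode:9 @ bit 4 → (0xec0bfe3f>>4)&0x1ff = 0x1e3
chan:1 @ bit 3 → (0xec0bfe3f>>3)&0x1 = 0x1
cnt:3 @ bit 0 → (0xec0bfe3f>>0)&0x7 = 0x7

7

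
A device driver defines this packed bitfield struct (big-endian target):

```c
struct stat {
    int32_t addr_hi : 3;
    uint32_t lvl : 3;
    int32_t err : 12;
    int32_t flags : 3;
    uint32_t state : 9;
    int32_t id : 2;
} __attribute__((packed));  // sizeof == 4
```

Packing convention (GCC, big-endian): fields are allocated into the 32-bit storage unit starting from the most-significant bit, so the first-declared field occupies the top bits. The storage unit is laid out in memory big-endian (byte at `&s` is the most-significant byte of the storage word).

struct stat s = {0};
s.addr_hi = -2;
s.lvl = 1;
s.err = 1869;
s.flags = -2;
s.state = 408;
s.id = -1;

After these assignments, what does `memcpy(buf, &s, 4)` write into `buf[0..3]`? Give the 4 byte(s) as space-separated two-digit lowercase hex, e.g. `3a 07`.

c5 d3 76 63

addr_hi:3 = -2 → 0x6 << 29 → word 0xc0000000
lvl:3 = 1 → 0x1 << 26 → word 0xc4000000
err:12 = 1869 → 0x74d << 14 → word 0xc5d34000
flags:3 = -2 → 0x6 << 11 → word 0xc5d37000
state:9 = 408 → 0x198 << 2 → word 0xc5d37660
id:2 = -1 → 0x3 << 0 → word 0xc5d37663
word = 0xc5d37663 → big-endian bytes:
  [0]=0xc5  [1]=0xd3  [2]=0x76  [3]=0x63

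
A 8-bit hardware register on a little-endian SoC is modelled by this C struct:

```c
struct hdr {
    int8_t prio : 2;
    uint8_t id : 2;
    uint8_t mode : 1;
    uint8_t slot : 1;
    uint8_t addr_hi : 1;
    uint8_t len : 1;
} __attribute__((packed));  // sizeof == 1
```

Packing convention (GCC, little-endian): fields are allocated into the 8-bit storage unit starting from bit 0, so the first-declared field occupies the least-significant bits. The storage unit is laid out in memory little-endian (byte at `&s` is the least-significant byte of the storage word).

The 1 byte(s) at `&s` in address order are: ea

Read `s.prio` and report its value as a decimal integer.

[0]=0xea (little-endian) → word 0xea
prio:2 @ bit 0 → (0xea>>0)&0x3 = 0x2  ←
id:2 @ bit 2 → (0xea>>2)&0x3 = 0x2
mode:1 @ bit 4 → (0xea>>4)&0x1 = 0x0
slot:1 @ bit 5 → (0xea>>5)&0x1 = 0x1
addr_hi:1 @ bit 6 → (0xea>>6)&0x1 = 0x1
len:1 @ bit 7 → (0xea>>7)&0x1 = 0x1
prio signed 2b, MSB=1: 2 - 4 = -2

-2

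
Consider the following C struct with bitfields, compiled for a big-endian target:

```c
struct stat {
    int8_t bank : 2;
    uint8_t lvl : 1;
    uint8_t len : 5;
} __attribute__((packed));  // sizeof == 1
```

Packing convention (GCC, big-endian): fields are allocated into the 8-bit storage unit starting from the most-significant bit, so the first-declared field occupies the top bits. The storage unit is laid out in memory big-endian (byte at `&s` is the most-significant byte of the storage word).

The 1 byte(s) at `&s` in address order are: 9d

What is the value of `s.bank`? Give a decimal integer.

[0]=0x9d (big-endian) → word 0x9d
bank:2 @ bit 6 → (0x9d>>6)&0x3 = 0x2  ←
lvl:1 @ bit 5 → (0x9d>>5)&0x1 = 0x0
len:5 @ bit 0 → (0x9d>>0)&0x1f = 0x1d
bank signed 2b, MSB=1: 2 - 4 = -2

-2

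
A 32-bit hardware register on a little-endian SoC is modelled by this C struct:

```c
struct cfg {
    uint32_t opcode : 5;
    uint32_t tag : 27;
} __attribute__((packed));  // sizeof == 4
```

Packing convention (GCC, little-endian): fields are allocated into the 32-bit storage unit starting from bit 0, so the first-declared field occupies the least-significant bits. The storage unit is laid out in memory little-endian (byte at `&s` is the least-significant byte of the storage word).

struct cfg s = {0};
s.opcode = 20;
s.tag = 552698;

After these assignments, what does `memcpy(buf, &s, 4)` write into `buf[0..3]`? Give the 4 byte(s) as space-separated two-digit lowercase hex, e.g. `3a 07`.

54 df 0d 01

opcode (5b) val=20 bits=0x14 at bit 0: 0x00000014
tag (27b) val=552698 bits=0x86efa at bit 5: 0x010ddf54
word = 0x010ddf54 → little-endian bytes:
  [0]=0x54  [1]=0xdf  [2]=0x0d  [3]=0x01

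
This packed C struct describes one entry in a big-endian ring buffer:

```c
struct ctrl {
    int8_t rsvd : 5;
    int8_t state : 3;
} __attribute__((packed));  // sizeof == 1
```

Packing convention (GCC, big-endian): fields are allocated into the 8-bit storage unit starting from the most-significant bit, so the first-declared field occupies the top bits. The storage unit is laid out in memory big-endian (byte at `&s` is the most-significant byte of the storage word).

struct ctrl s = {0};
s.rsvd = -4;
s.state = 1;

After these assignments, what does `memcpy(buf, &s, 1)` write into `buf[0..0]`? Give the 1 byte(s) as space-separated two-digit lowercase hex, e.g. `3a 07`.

rsvd (5b) val=-4 bits=0x1c at bit 3: 0xe0
state (3b) val=1 bits=0x1 at bit 0: 0xe1
word = 0xe1 → big-endian bytes:
  [0]=0xe1

e1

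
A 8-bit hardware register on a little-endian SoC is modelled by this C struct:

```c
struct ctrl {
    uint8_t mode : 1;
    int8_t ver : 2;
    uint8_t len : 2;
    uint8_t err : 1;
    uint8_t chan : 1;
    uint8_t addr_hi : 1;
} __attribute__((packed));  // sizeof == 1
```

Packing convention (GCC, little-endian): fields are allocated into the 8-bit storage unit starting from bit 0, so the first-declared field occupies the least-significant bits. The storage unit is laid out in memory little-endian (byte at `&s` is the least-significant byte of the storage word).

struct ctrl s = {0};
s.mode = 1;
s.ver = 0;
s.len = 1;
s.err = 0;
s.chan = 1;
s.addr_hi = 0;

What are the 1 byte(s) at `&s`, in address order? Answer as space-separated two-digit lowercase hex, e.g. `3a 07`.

49

[0+:1] mode=1 & 0x1 = 0x1; word=0x01
[1+:2] ver=0 & 0x3 = 0x0; word=0x01
[3+:2] len=1 & 0x3 = 0x1; word=0x09
[5+:1] err=0 & 0x1 = 0x0; word=0x09
[6+:1] chan=1 & 0x1 = 0x1; word=0x49
[7+:1] addr_hi=0 & 0x1 = 0x0; word=0x49
word = 0x49 → little-endian bytes:
  [0]=0x49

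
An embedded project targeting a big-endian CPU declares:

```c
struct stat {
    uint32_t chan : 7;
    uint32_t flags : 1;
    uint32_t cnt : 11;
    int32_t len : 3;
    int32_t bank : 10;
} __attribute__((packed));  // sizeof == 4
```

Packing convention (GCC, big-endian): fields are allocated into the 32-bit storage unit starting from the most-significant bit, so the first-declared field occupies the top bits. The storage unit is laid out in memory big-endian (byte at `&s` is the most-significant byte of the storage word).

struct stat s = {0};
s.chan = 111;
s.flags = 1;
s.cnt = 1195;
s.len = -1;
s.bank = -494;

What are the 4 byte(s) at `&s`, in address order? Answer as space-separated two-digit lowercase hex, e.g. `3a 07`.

[25+:7] chan=111 & 0x7f = 0x6f; word=0xde000000
[24+:1] flags=1 & 0x1 = 0x1; word=0xdf000000
[13+:11] cnt=1195 & 0x7ff = 0x4ab; word=0xdf956000
[10+:3] len=-1 & 0x7 = 0x7; word=0xdf957c00
[0+:10] bank=-494 & 0x3ff = 0x212; word=0xdf957e12
word = 0xdf957e12 → big-endian bytes:
  [0]=0xdf  [1]=0x95  [2]=0x7e  [3]=0x12

df 95 7e 12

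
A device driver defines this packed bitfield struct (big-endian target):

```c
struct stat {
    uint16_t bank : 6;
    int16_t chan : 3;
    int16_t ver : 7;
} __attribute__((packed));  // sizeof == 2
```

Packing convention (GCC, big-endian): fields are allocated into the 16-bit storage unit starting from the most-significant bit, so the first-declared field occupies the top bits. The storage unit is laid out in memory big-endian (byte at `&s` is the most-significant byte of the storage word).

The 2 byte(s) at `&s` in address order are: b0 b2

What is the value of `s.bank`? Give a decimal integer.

44

[0]=0xb0 [1]=0xb2 (big-endian) → word 0xb0b2
bank:6 @ bit 10 → (0xb0b2>>10)&0x3f = 0x2c  ←
chan:3 @ bit 7 → (0xb0b2>>7)&0x7 = 0x1
ver:7 @ bit 0 → (0xb0b2>>0)&0x7f = 0x32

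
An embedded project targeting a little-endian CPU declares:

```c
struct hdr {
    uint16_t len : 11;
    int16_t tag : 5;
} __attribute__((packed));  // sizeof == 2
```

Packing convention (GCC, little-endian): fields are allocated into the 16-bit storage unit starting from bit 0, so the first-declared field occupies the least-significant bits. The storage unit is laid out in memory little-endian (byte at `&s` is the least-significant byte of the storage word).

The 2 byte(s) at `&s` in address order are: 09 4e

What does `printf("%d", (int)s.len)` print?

[0]=0x09 [1]=0x4e (little-endian) → word 0x4e09
len [0+:11] = (word>>0) & 0x7ff = 1545  ←
tag [11+:5] = (word>>11) & 0x1f = 9

1545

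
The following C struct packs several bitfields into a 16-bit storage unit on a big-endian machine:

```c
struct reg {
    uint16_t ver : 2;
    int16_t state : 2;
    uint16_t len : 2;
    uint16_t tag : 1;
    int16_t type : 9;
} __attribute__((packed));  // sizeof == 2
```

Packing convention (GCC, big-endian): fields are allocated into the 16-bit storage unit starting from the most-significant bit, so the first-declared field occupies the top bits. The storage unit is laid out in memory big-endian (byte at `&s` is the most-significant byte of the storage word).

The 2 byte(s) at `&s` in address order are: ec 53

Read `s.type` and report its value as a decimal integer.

83

[0]=0xec [1]=0x53 (big-endian) → word 0xec53
ver:2 @ bit 14 → (0xec53>>14)&0x3 = 0x3
state:2 @ bit 12 → (0xec53>>12)&0x3 = 0x2
len:2 @ bit 10 → (0xec53>>10)&0x3 = 0x3
tag:1 @ bit 9 → (0xec53>>9)&0x1 = 0x0
type:9 @ bit 0 → (0xec53>>0)&0x1ff = 0x53  ←
type signed 9b, MSB=0: value = 83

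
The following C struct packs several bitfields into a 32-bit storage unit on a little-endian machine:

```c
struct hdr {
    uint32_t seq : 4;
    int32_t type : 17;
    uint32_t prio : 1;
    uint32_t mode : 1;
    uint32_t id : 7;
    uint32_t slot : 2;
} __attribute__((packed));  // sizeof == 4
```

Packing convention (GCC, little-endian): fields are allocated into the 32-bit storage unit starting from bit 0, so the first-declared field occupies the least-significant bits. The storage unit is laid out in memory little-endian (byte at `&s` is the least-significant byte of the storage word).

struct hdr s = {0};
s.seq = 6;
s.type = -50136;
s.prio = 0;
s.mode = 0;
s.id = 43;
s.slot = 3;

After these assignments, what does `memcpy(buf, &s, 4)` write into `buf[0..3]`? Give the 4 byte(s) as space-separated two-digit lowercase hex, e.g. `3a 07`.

86 c2 93 d5

[0+:4] seq=6 & 0xf = 0x6; word=0x00000006
[4+:17] type=-50136 & 0x1ffff = 0x13c28; word=0x0013c286
[21+:1] prio=0 & 0x1 = 0x0; word=0x0013c286
[22+:1] mode=0 & 0x1 = 0x0; word=0x0013c286
[23+:7] id=43 & 0x7f = 0x2b; word=0x1593c286
[30+:2] slot=3 & 0x3 = 0x3; word=0xd593c286
word = 0xd593c286 → little-endian bytes:
  [0]=0x86  [1]=0xc2  [2]=0x93  [3]=0xd5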